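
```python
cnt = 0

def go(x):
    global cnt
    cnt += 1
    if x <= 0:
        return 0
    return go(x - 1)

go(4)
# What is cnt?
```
Call trace:
go(x=4)
  go(x=3)
    go(x=2)
      go(x=1)
        go(x=0)
        -> return 0
      -> return 0
    -> return 0
  -> return 0
-> return 0

cnt is incremented once per call. go is entered once for each x = 4, 3, 2, 1, 0 (the x <= 0 call returns without recursing), i.e. 4 + 1 calls.
cnt = 5

Final answer: 5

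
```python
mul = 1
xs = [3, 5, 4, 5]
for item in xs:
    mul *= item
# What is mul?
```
Trace:
  mul=1
  mul=3, item=3
  mul=15, item=5
  mul=60, item=4
  mul=300, item=5

Final answer: 300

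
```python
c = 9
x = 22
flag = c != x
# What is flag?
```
Trace:
  c=9
  c=9, x=22
  c=9, x=22, flag=True

Final answer: True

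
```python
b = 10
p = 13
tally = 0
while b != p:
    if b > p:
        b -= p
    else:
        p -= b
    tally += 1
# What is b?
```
Trace:
  b=10
  b=10, p=13
  b=10, p=13, tally=0
  b=10, p=3, tally=1
  b=7, p=3, tally=2
  b=4, p=3, tally=3
  b=1, p=3, tally=4
  b=1, p=2, tally=5
  b=1, p=1, tally=6

Final answer: 1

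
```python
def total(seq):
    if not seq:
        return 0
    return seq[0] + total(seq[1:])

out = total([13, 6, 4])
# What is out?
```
Call trace:
total(seq=[13, 6, 4])
  total(seq=[6, 4])
    total(seq=[4])
      total(seq=[])
      -> return 0
    -> return 4
  -> return 10
-> return 23

Final answer: 23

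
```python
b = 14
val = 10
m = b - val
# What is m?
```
Trace:
  b=14
  b=14, val=10
  b=14, val=10, m=4

Final answer: 4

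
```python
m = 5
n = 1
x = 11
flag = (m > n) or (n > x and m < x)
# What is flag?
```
Trace:
  m=5
  m=5, n=1
  m=5, n=1, x=11
  m=5, n=1, x=11, flag=True

Final answer: True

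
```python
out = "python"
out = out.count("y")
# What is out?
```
Trace:
  out='python'
  out=1

Final answer: 1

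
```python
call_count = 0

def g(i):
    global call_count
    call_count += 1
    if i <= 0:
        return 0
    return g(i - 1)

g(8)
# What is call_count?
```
Call trace:
g(i=8)
  g(i=7)
    g(i=6)
      g(i=5)
        g(i=4)
          g(i=3)
            g(i=2)
              g(i=1)
                g(i=0)
                -> return 0
              -> return 0
            -> return 0
          -> return 0
        -> return 0
      -> return 0
    -> return 0
  -> return 0
-> return 0

call_count is incremented once per call. g is entered once for each i = 8, 7, 6, 5, 4, 3, 2, 1, 0 (the i <= 0 call returns without recursing), i.e. 8 + 1 calls.
call_count = 9

Final answer: 9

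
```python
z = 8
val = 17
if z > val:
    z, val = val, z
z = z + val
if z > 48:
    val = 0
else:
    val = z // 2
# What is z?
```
Trace:
  z=8
  z=8, val=17
  z=8, val=17
  z=25, val=17
  z=25, val=12

Final answer: 25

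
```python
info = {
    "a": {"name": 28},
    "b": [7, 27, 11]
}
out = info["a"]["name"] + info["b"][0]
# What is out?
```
Trace:
  info={'a': {'name': 28}, 'b': [7, 27, 11]}
  info={'a': {'name': 28}, 'b': [7, 27, 11]}, out=35

Final answer: 35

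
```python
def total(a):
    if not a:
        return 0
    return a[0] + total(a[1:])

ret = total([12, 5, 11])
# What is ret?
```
Call trace:
total(a=[12, 5, 11])
  total(a=[5, 11])
    total(a=[11])
      total(a=[])
      -> return 0
    -> return 11
  -> return 16
-> return 28

Final answer: 28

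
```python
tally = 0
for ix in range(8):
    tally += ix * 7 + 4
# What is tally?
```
Trace:
  tally=0
  tally=4, ix=0
  tally=15, ix=1
  tally=33, ix=2
  tally=58, ix=3
  tally=90, ix=4
  tally=129, ix=5
  tally=175, ix=6
  tally=228, ix=7

Final answer: 228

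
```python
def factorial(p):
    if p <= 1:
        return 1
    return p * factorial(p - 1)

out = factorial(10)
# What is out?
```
Call trace:
factorial(p=10)
  factorial(p=9)
    factorial(p=8)
      factorial(p=7)
        factorial(p=6)
          factorial(p=5)
            factorial(p=4)
              factorial(p=3)
                factorial(p=2)
                  factorial(p=1)
                  -> return 1
                -> return 2
              -> return 6
            -> return 24
          -> return 120
        -> return 720
      -> return 5040
    -> return 40320
  -> return 362880
-> return 3628800

Final answer: 3628800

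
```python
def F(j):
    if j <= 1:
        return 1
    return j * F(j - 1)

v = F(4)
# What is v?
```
Call trace:
F(j=4)
  F(j=3)
    F(j=2)
      F(j=1)
      -> return 1
    -> return 2
  -> return 6
-> return 24

Final answer: 24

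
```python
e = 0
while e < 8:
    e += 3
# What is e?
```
Trace:
  e=0
  e=3
  e=6
  e=9

Final answer: 9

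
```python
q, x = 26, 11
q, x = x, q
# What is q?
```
Trace:
  q=26, x=11
  q=11, x=26

Final answer: 11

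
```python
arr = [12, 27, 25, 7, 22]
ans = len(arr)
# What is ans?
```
Trace:
  arr=[12, 27, 25, 7, 22]
  arr=[12, 27, 25, 7, 22], ans=5

Final answer: 5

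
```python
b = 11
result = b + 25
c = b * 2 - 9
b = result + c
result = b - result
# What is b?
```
Trace:
  b=11
  b=11, result=36
  b=11, result=36, c=13
  b=49, result=36, c=13
  b=49, result=13, c=13

Final answer: 49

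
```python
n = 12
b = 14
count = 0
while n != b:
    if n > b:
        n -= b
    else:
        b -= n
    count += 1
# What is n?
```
Trace:
  n=12
  n=12, b=14
  n=12, b=14, count=0
  n=12, b=2, count=1
  n=10, b=2, count=2
  n=8, b=2, count=3
  n=6, b=2, count=4
  n=4, b=2, count=5
  n=2, b=2, count=6

Final answer: 2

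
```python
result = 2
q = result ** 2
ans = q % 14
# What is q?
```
Trace:
  result=2
  result=2, q=4
  result=2, q=4, ans=4

Final answer: 4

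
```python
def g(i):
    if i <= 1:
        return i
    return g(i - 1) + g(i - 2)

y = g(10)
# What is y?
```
Call trace (a repeated sub-call is expanded the first time; later identical calls just restate its return value):
g(i=10)
  g(i=9)
    g(i=8)
      g(i=7)
        g(i=6)
          g(i=5)
            g(i=4)
              g(i=3)
                g(i=2)
                  g(i=1)
                  -> return 1
                  g(i=0)
                  -> return 0
                -> return 1
                g(i=1)
                -> return 1
              -> return 2
              g(i=2) -> return 1  (same call as traced above)
            -> return 3
            g(i=3) -> return 2  (same call as traced above)
          -> return 5
          g(i=4) -> return 3  (same call as traced above)
        -> return 8
        g(i=5) -> return 5  (same call as traced above)
      -> return 13
      g(i=6) -> return 8  (same call as traced above)
    -> return 21
    g(i=7) -> return 13  (same call as traced above)
  -> return 34
  g(i=8) -> return 21  (same call as traced above)
-> return 55

Final answer: 55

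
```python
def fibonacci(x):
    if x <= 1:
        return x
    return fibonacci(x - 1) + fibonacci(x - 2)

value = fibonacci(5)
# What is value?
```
Call trace (a repeated sub-call is expanded the first time; later identical calls just restate its return value):
fibonacci(x=5)
  fibonacci(x=4)
    fibonacci(x=3)
      fibonacci(x=2)
        fibonacci(x=1)
        -> return 1
        fibonacci(x=0)
        -> return 0
      -> return 1
      fibonacci(x=1)
      -> return 1
    -> return 2
    fibonacci(x=2) -> return 1  (same call as traced above)
  -> return 3
  fibonacci(x=3) -> return 2  (same call as traced above)
-> return 5

Final answer: 5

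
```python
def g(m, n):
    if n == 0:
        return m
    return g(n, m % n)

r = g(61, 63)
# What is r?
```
Call trace:
g(m=61, n=63)
  g(m=63, n=61)
    g(m=61, n=2)
      g(m=2, n=1)
        g(m=1, n=0)
        -> return 1
      -> return 1
    -> return 1
  -> return 1
-> return 1

Final answer: 1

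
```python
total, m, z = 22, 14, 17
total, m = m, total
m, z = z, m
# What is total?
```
Trace:
  total=22, m=14, z=17
  total=14, m=22, z=17
  total=14, m=17, z=22

Final answer: 14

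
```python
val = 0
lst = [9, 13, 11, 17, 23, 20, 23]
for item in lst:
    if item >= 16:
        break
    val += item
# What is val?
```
Trace:
  val=0
  val=9, item=9
  val=22, item=13
  val=33, item=11
  val=33, item=17

Final answer: 33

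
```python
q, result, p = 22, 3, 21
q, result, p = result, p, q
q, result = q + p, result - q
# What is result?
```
Trace:
  q=22, result=3, p=21
  q=3, result=21, p=22
  q=25, result=18, p=22

Final answer: 18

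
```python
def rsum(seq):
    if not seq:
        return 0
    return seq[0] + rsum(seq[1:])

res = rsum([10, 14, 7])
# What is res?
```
Call trace:
rsum(seq=[10, 14, 7])
  rsum(seq=[14, 7])
    rsum(seq=[7])
      rsum(seq=[])
      -> return 0
    -> return 7
  -> return 21
-> return 31

Final answer: 31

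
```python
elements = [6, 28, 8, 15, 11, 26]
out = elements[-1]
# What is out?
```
Trace:
  elements=[6, 28, 8, 15, 11, 26]
  elements=[6, 28, 8, 15, 11, 26], out=26

Final answer: 26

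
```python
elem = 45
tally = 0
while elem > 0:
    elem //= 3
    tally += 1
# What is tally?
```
Trace:
  elem=45
  elem=45, tally=0
  elem=15, tally=1
  elem=5, tally=2
  elem=1, tally=3
  elem=0, tally=4

Final answer: 4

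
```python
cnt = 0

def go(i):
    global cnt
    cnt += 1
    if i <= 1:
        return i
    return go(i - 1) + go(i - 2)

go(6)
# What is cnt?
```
Call trace (a repeated sub-call is expanded the first time; later identical calls just restate its return value):
go(i=6)
  go(i=5)
    go(i=4)
      go(i=3)
        go(i=2)
          go(i=1)
          -> return 1
          go(i=0)
          -> return 0
        -> return 1
        go(i=1)
        -> return 1
      -> return 2
      go(i=2) -> return 1  (same call as traced above)
    -> return 3
    go(i=3) -> return 2  (same call as traced above)
  -> return 5
  go(i=4) -> return 3  (same call as traced above)
-> return 8

cnt is incremented once per call, so count the calls in each subtree. Let C(i) = number of calls made by go(i).
C(0) = C(1) = 1 (base case, no recursion); C(i) = 1 + C(i - 1) + C(i - 2) otherwise.
C(2) = 1 + C(1) + C(0) = 1 + 1 + 1 = 3
C(3) = 1 + C(2) + C(1) = 1 + 3 + 1 = 5
C(4) = 1 + C(3) + C(2) = 1 + 5 + 3 = 9
C(5) = 1 + C(4) + C(3) = 1 + 9 + 5 = 15
C(6) = 1 + C(5) + C(4) = 1 + 15 + 9 = 25
cnt = C(6) = 25

Final answer: 25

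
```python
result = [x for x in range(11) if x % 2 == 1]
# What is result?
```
Trace:
  x=0
  x=1
  x=2
  x=3
  x=4
  x=5
  x=6
  x=7
  x=8
  x=9
  x=10
  result=[1, 3, 5, 7, 9]

Final answer: [1, 3, 5, 7, 9]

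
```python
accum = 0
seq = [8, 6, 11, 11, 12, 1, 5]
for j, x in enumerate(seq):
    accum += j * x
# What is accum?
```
Trace:
  accum=0
  accum=0, j=0, x=8
  accum=6, j=1, x=6
  accum=28, j=2, x=11
  accum=61, j=3, x=11
  accum=109, j=4, x=12
  accum=114, j=5, x=1
  accum=144, j=6, x=5

Final answer: 144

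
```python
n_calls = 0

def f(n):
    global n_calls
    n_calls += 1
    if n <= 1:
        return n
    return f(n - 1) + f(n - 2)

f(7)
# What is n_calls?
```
Call trace (a repeated sub-call is expanded the first time; later identical calls just restate its return value):
f(n=7)
  f(n=6)
    f(n=5)
      f(n=4)
        f(n=3)
          f(n=2)
            f(n=1)
            -> return 1
            f(n=0)
            -> return 0
          -> return 1
          f(n=1)
          -> return 1
        -> return 2
        f(n=2) -> return 1  (same call as traced above)
      -> return 3
      f(n=3) -> return 2  (same call as traced above)
    -> return 5
    f(n=4) -> return 3  (same call as traced above)
  -> return 8
  f(n=5) -> return 5  (same call as traced above)
-> return 13

n_calls is incremented once per call, so count the calls in each subtree. Let C(n) = number of calls made by f(n).
C(0) = C(1) = 1 (base case, no recursion); C(n) = 1 + C(n - 1) + C(n - 2) otherwise.
C(2) = 1 + C(1) + C(0) = 1 + 1 + 1 = 3
C(3) = 1 + C(2) + C(1) = 1 + 3 + 1 = 5
C(4) = 1 + C(3) + C(2) = 1 + 5 + 3 = 9
C(5) = 1 + C(4) + C(3) = 1 + 9 + 5 = 15
C(6) = 1 + C(5) + C(4) = 1 + 15 + 9 = 25
C(7) = 1 + C(6) + C(5) = 1 + 25 + 15 = 41
n_calls = C(7) = 41

Final answer: 41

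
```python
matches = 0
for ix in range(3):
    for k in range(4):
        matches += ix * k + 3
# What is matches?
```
Trace:
  matches=0
  matches=3, ix=0, k=0
  matches=6, ix=0, k=1
  matches=9, ix=0, k=2
  matches=12, ix=0, k=3
  matches=15, ix=1, k=0
  matches=19, ix=1, k=1
  matches=24, ix=1, k=2
  matches=30, ix=1, k=3
  matches=33, ix=2, k=0
  matches=38, ix=2, k=1
  matches=45, ix=2, k=2
  matches=54, ix=2, k=3

Final answer: 54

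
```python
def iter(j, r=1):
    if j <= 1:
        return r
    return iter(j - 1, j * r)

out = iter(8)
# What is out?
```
Call trace:
iter(j=8, r=1)
  iter(j=7, r=8)
    iter(j=6, r=56)
      iter(j=5, r=336)
        iter(j=4, r=1680)
          iter(j=3, r=6720)
            iter(j=2, r=20160)
              iter(j=1, r=40320)
              -> return 40320
            -> return 40320
          -> return 40320
        -> return 40320
      -> return 40320
    -> return 40320
  -> return 40320
-> return 40320

Final answer: 40320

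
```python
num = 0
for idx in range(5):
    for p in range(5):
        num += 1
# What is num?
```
Trace:
  num=0
  num=1, idx=0, p=0
  num=2, idx=0, p=1
  num=3, idx=0, p=2
  num=4, idx=0, p=3
  num=5, idx=0, p=4
  num=6, idx=1, p=0
  num=7, idx=1, p=1
  num=8, idx=1, p=2
  num=9, idx=1, p=3
  num=10, idx=1, p=4
  num=11, idx=2, p=0
  num=12, idx=2, p=1
  num=13, idx=2, p=2
  num=14, idx=2, p=3
  num=15, idx=2, p=4
  num=16, idx=3, p=0
  num=17, idx=3, p=1
  num=18, idx=3, p=2
  num=19, idx=3, p=3
  num=20, idx=3, p=4
  num=21, idx=4, p=0
  num=22, idx=4, p=1
  num=23, idx=4, p=2
  num=24, idx=4, p=3
  num=25, idx=4, p=4

Final answer: 25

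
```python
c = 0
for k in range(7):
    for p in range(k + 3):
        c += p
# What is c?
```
Trace:
  c=0
  c=0, k=0, p=0
  c=1, k=0, p=1
  c=3, k=0, p=2
  c=3, k=1, p=0
  c=4, k=1, p=1
  c=6, k=1, p=2
  c=9, k=1, p=3
  c=9, k=2, p=0
  c=10, k=2, p=1
  c=12, k=2, p=2
  c=15, k=2, p=3
  c=19, k=2, p=4
  c=19, k=3, p=0
  c=20, k=3, p=1
  c=22, k=3, p=2
  c=25, k=3, p=3
  c=29, k=3, p=4
  c=34, k=3, p=5
  c=34, k=4, p=0
  c=35, k=4, p=1
  c=37, k=4, p=2
  c=40, k=4, p=3
  c=44, k=4, p=4
  c=49, k=4, p=5
  c=55, k=4, p=6
  c=55, k=5, p=0
  c=56, k=5, p=1
  c=58, k=5, p=2
  c=61, k=5, p=3
  c=65, k=5, p=4
  c=70, k=5, p=5
  c=76, k=5, p=6
  c=83, k=5, p=7
  c=83, k=6, p=0
  c=84, k=6, p=1
  c=86, k=6, p=2
  c=89, k=6, p=3
  c=93, k=6, p=4
  c=98, k=6, p=5
  c=104, k=6, p=6
  c=111, k=6, p=7
  c=119, k=6, p=8

Final answer: 119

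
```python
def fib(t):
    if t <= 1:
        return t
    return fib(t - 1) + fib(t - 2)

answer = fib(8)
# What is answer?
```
Call trace (a repeated sub-call is expanded the first time; later identical calls just restate its return value):
fib(t=8)
  fib(t=7)
    fib(t=6)
      fib(t=5)
        fib(t=4)
          fib(t=3)
            fib(t=2)
              fib(t=1)
              -> return 1
              fib(t=0)
              -> return 0
            -> return 1
            fib(t=1)
            -> return 1
          -> return 2
          fib(t=2) -> return 1  (same call as traced above)
        -> return 3
        fib(t=3) -> return 2  (same call as traced above)
      -> return 5
      fib(t=4) -> return 3  (same call as traced above)
    -> return 8
    fib(t=5) -> return 5  (same call as traced above)
  -> return 13
  fib(t=6) -> return 8  (same call as traced above)
-> return 21

Final answer: 21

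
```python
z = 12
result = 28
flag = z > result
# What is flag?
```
Trace:
  z=12
  z=12, result=28
  z=12, result=28, flag=False

Final answer: False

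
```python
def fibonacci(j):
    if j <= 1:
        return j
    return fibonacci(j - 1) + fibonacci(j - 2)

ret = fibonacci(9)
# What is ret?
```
Call trace (a repeated sub-call is expanded the first time; later identical calls just restate its return value):
fibonacci(j=9)
  fibonacci(j=8)
    fibonacci(j=7)
      fibonacci(j=6)
        fibonacci(j=5)
          fibonacci(j=4)
            fibonacci(j=3)
              fibonacci(j=2)
                fibonacci(j=1)
                -> return 1
                fibonacci(j=0)
                -> return 0
              -> return 1
              fibonacci(j=1)
              -> return 1
            -> return 2
            fibonacci(j=2) -> return 1  (same call as traced above)
          -> return 3
          fibonacci(j=3) -> return 2  (same call as traced above)
        -> return 5
        fibonacci(j=4) -> return 3  (same call as traced above)
      -> return 8
      fibonacci(j=5) -> return 5  (same call as traced above)
    -> return 13
    fibonacci(j=6) -> return 8  (same call as traced above)
  -> return 21
  fibonacci(j=7) -> return 13  (same call as traced above)
-> return 34

Final answer: 34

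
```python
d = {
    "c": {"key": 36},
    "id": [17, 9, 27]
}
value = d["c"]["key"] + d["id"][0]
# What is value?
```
Trace:
  d={'c': {'key': 36}, 'id': [17, 9, 27]}
  d={'c': {'key': 36}, 'id': [17, 9, 27]}, value=53

Final answer: 53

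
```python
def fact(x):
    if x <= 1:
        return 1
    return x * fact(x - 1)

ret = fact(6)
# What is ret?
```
Call trace:
fact(x=6)
  fact(x=5)
    fact(x=4)
      fact(x=3)
        fact(x=2)
          fact(x=1)
          -> return 1
        -> return 2
      -> return 6
    -> return 24
  -> return 120
-> return 720

Final answer: 720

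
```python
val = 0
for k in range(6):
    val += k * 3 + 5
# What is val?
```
Trace:
  val=0
  val=5, k=0
  val=13, k=1
  val=24, k=2
  val=38, k=3
  val=55, k=4
  val=75, k=5

Final answer: 75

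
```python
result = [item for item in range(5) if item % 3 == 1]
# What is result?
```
Trace:
  item=0
  item=1
  item=2
  item=3
  item=4
  result=[1, 4]

Final answer: [1, 4]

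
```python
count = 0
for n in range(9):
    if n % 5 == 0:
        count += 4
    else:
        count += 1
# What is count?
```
Trace:
  count=0
  count=4, n=0
  count=5, n=1
  count=6, n=2
  count=7, n=3
  count=8, n=4
  count=12, n=5
  count=13, n=6
  count=14, n=7
  count=15, n=8

Final answer: 15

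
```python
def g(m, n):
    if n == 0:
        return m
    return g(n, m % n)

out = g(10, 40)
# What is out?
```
Call trace:
g(m=10, n=40)
  g(m=40, n=10)
    g(m=10, n=0)
    -> return 10
  -> return 10
-> return 10

Final answer: 10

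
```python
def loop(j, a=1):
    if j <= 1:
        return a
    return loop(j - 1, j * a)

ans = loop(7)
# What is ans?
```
Call trace:
loop(j=7, a=1)
  loop(j=6, a=7)
    loop(j=5, a=42)
      loop(j=4, a=210)
        loop(j=3, a=840)
          loop(j=2, a=2520)
            loop(j=1, a=5040)
            -> return 5040
          -> return 5040
        -> return 5040
      -> return 5040
    -> return 5040
  -> return 5040
-> return 5040

Final answer: 5040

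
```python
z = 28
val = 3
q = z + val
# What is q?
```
Trace:
  z=28
  z=28, val=3
  z=28, val=3, q=31

Final answer: 31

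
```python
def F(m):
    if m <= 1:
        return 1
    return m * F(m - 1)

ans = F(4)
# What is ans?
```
Call trace:
F(m=4)
  F(m=3)
    F(m=2)
      F(m=1)
      -> return 1
    -> return 2
  -> return 6
-> return 24

Final answer: 24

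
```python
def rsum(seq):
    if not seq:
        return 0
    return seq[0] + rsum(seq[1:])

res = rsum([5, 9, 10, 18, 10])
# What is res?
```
Call trace:
rsum(seq=[5, 9, 10, 18, 10])
  rsum(seq=[9, 10, 18, 10])
    rsum(seq=[10, 18, 10])
      rsum(seq=[18, 10])
        rsum(seq=[10])
          rsum(seq=[])
          -> return 0
        -> return 10
      -> return 28
    -> return 38
  -> return 47
-> return 52

Final answer: 52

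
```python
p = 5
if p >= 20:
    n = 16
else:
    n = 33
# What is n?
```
Trace:
  p=5
  p=5, n=33

Final answer: 33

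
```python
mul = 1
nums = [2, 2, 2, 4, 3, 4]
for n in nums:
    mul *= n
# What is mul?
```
Trace:
  mul=1
  mul=2, n=2
  mul=4, n=2
  mul=8, n=2
  mul=32, n=4
  mul=96, n=3
  mul=384, n=4

Final answer: 384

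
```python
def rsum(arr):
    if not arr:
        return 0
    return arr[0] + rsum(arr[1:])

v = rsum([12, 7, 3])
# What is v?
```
Call trace:
rsum(arr=[12, 7, 3])
  rsum(arr=[7, 3])
    rsum(arr=[3])
      rsum(arr=[])
      -> return 0
    -> return 3
  -> return 10
-> return 22

Final answer: 22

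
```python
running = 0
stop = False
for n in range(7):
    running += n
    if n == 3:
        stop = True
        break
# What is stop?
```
Trace:
  running=0
  running=0, stop=False
  running=0, stop=False, n=0
  running=1, stop=False, n=1
  running=3, stop=False, n=2
  running=6, stop=True, n=3

Final answer: True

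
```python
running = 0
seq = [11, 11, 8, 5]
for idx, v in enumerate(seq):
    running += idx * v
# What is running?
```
Trace:
  running=0
  running=0, idx=0, v=11
  running=11, idx=1, v=11
  running=27, idx=2, v=8
  running=42, idx=3, v=5

Final answer: 42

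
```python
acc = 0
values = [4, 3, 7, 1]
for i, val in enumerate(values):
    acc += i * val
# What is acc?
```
Trace:
  acc=0
  acc=0, i=0, val=4
  acc=3, i=1, val=3
  acc=17, i=2, val=7
  acc=20, i=3, val=1

Final answer: 20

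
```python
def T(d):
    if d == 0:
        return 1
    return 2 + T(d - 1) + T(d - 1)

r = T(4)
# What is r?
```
Call trace (a repeated sub-call is expanded the first time; later identical calls just restate its return value):
T(d=4)
  T(d=3)
    T(d=2)
      T(d=1)
        T(d=0)
        -> return 1
        T(d=0)
        -> return 1
      -> return 4
      T(d=1) -> return 4  (same call as traced above)
    -> return 10
    T(d=2) -> return 10  (same call as traced above)
  -> return 22
  T(d=3) -> return 22  (same call as traced above)
-> return 46

Final answer: 46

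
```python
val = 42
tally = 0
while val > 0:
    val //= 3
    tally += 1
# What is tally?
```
Trace:
  val=42
  val=42, tally=0
  val=14, tally=1
  val=4, tally=2
  val=1, tally=3
  val=0, tally=4

Final answer: 4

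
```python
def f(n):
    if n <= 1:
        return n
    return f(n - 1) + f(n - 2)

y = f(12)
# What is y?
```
Call trace (a repeated sub-call is expanded the first time; later identical calls just restate its return value):
f(n=12)
  f(n=11)
    f(n=10)
      f(n=9)
        f(n=8)
          f(n=7)
            f(n=6)
              f(n=5)
                f(n=4)
                  f(n=3)
                    f(n=2)
                      f(n=1)
                      -> return 1
                      f(n=0)
                      -> return 0
                    -> return 1
                    f(n=1)
                    -> return 1
                  -> return 2
                  f(n=2) -> return 1  (same call as traced above)
                -> return 3
                f(n=3) -> return 2  (same call as traced above)
              -> return 5
              f(n=4) -> return 3  (same call as traced above)
            -> return 8
            f(n=5) -> return 5  (same call as traced above)
          -> return 13
          f(n=6) -> return 8  (same call as traced above)
        -> return 21
        f(n=7) -> return 13  (same call as traced above)
      -> return 34
      f(n=8) -> return 21  (same call as traced above)
    -> return 55
    f(n=9) -> return 34  (same call as traced above)
  -> return 89
  f(n=10) -> return 55  (same call as traced above)
-> return 144

Final answer: 144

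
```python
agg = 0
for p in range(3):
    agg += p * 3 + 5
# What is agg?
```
Trace:
  agg=0
  agg=5, p=0
  agg=13, p=1
  agg=24, p=2

Final answer: 24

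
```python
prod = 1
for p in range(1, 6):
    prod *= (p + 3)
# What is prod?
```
Trace:
  prod=1
  prod=4, p=1
  prod=20, p=2
  prod=120, p=3
  prod=840, p=4
  prod=6720, p=5

Final answer: 6720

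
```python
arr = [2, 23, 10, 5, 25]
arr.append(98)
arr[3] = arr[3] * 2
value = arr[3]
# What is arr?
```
Trace:
  arr=[2, 23, 10, 5, 25]
  arr=[2, 23, 10, 5, 25, 98]
  arr=[2, 23, 10, 10, 25, 98]
  arr=[2, 23, 10, 10, 25, 98], value=10

Final answer: [2, 23, 10, 10, 25, 98]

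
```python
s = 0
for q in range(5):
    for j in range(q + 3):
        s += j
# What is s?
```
Trace:
  s=0
  s=0, q=0, j=0
  s=1, q=0, j=1
  s=3, q=0, j=2
  s=3, q=1, j=0
  s=4, q=1, j=1
  s=6, q=1, j=2
  s=9, q=1, j=3
  s=9, q=2, j=0
  s=10, q=2, j=1
  s=12, q=2, j=2
  s=15, q=2, j=3
  s=19, q=2, j=4
  s=19, q=3, j=0
  s=20, q=3, j=1
  s=22, q=3, j=2
  s=25, q=3, j=3
  s=29, q=3, j=4
  s=34, q=3, j=5
  s=34, q=4, j=0
  s=35, q=4, j=1
  s=37, q=4, j=2
  s=40, q=4, j=3
  s=44, q=4, j=4
  s=49, q=4, j=5
  s=55, q=4, j=6

Final answer: 55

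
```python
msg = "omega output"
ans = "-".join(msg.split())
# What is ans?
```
Trace:
  msg='omega output'
  msg='omega output', ans='omega-output'

Final answer: 'omega-output'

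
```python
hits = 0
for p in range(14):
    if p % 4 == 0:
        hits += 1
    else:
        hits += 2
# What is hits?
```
Trace:
  hits=0
  hits=1, p=0
  hits=3, p=1
  hits=5, p=2
  hits=7, p=3
  hits=8, p=4
  hits=10, p=5
  hits=12, p=6
  hits=14, p=7
  hits=15, p=8
  hits=17, p=9
  hits=19, p=10
  hits=21, p=11
  hits=22, p=12
  hits=24, p=13

Final answer: 24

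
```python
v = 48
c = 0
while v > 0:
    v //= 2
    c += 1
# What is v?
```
Trace:
  v=48
  v=48, c=0
  v=24, c=1
  v=12, c=2
  v=6, c=3
  v=3, c=4
  v=1, c=5
  v=0, c=6

Final answer: 0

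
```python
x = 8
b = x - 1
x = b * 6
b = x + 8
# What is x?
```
Trace:
  x=8
  x=8, b=7
  x=42, b=7
  x=42, b=50

Final answer: 42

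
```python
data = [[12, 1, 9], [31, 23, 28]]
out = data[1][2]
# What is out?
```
Trace:
  data=[[12, 1, 9], [31, 23, 28]]
  data=[[12, 1, 9], [31, 23, 28]], out=28

Final answer: 28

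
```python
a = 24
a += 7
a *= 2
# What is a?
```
Trace:
  a=24
  a=31
  a=62

Final answer: 62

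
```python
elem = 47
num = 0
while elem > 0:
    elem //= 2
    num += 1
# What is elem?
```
Trace:
  elem=47
  elem=47, num=0
  elem=23, num=1
  elem=11, num=2
  elem=5, num=3
  elem=2, num=4
  elem=1, num=5
  elem=0, num=6

Final answer: 0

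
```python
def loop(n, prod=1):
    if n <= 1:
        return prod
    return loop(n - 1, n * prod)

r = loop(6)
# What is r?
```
Call trace:
loop(n=6, prod=1)
  loop(n=5, prod=6)
    loop(n=4, prod=30)
      loop(n=3, prod=120)
        loop(n=2, prod=360)
          loop(n=1, prod=720)
          -> return 720
        -> return 720
      -> return 720
    -> return 720
  -> return 720
-> return 720

Final answer: 720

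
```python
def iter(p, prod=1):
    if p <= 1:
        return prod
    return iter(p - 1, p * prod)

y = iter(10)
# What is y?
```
Call trace:
iter(p=10, prod=1)
  iter(p=9, prod=10)
    iter(p=8, prod=90)
      iter(p=7, prod=720)
        iter(p=6, prod=5040)
          iter(p=5, prod=30240)
            iter(p=4, prod=151200)
              iter(p=3, prod=604800)
                iter(p=2, prod=1814400)
                  iter(p=1, prod=3628800)
                  -> return 3628800
                -> return 3628800
              -> return 3628800
            -> return 3628800
          -> return 3628800
        -> return 3628800
      -> return 3628800
    -> return 3628800
  -> return 3628800
-> return 3628800

Final answer: 3628800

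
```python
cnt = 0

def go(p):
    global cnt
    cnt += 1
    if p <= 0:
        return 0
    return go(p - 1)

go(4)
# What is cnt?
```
Call trace:
go(p=4)
  go(p=3)
    go(p=2)
      go(p=1)
        go(p=0)
        -> return 0
      -> return 0
    -> return 0
  -> return 0
-> return 0

cnt is incremented once per call. go is entered once for each p = 4, 3, 2, 1, 0 (the p <= 0 call returns without recursing), i.e. 4 + 1 calls.
cnt = 5

Final answer: 5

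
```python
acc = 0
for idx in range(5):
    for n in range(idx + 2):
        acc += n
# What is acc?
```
Trace:
  acc=0
  acc=0, idx=0, n=0
  acc=1, idx=0, n=1
  acc=1, idx=1, n=0
  acc=2, idx=1, n=1
  acc=4, idx=1, n=2
  acc=4, idx=2, n=0
  acc=5, idx=2, n=1
  acc=7, idx=2, n=2
  acc=10, idx=2, n=3
  acc=10, idx=3, n=0
  acc=11, idx=3, n=1
  acc=13, idx=3, n=2
  acc=16, idx=3, n=3
  acc=20, idx=3, n=4
  acc=20, idx=4, n=0
  acc=21, idx=4, n=1
  acc=23, idx=4, n=2
  acc=26, idx=4, n=3
  acc=30, idx=4, n=4
  acc=35, idx=4, n=5

Final answer: 35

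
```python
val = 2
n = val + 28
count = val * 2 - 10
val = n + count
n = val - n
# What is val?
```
Trace:
  val=2
  val=2, n=30
  val=2, n=30, count=-6
  val=24, n=30, count=-6
  val=24, n=-6, count=-6

Final answer: 24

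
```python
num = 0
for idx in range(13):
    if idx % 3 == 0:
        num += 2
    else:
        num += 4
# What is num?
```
Trace:
  num=0
  num=2, idx=0
  num=6, idx=1
  num=10, idx=2
  num=12, idx=3
  num=16, idx=4
  num=20, idx=5
  num=22, idx=6
  num=26, idx=7
  num=30, idx=8
  num=32, idx=9
  num=36, idx=10
  num=40, idx=11
  num=42, idx=12

Final answer: 42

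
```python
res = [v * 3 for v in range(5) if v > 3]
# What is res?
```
Trace:
  v=0
  v=1
  v=2
  v=3
  v=4
  res=[12]

Final answer: [12]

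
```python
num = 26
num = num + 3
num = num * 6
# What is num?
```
Trace:
  num=26
  num=29
  num=174

Final answer: 174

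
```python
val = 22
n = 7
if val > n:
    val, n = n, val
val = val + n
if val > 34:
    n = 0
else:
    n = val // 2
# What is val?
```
Trace:
  val=22
  val=22, n=7
  val=7, n=22
  val=29, n=22
  val=29, n=14

Final answer: 29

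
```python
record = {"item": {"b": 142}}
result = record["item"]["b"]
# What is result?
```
Trace:
  record={'item': {'b': 142}}
  record={'item': {'b': 142}}, result=142

Final answer: 142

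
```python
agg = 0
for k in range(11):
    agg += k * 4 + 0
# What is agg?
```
Trace:
  agg=0
  agg=0, k=0
  agg=4, k=1
  agg=12, k=2
  agg=24, k=3
  agg=40, k=4
  agg=60, k=5
  agg=84, k=6
  agg=112, k=7
  agg=144, k=8
  agg=180, k=9
  agg=220, k=10

Final answer: 220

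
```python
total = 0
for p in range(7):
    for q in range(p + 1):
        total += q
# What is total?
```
Trace:
  total=0
  total=0, p=0, q=0
  total=0, p=1, q=0
  total=1, p=1, q=1
  total=1, p=2, q=0
  total=2, p=2, q=1
  total=4, p=2, q=2
  total=4, p=3, q=0
  total=5, p=3, q=1
  total=7, p=3, q=2
  total=10, p=3, q=3
  total=10, p=4, q=0
  total=11, p=4, q=1
  total=13, p=4, q=2
  total=16, p=4, q=3
  total=20, p=4, q=4
  total=20, p=5, q=0
  total=21, p=5, q=1
  total=23, p=5, q=2
  total=26, p=5, q=3
  total=30, p=5, q=4
  total=35, p=5, q=5
  total=35, p=6, q=0
  total=36, p=6, q=1
  total=38, p=6, q=2
  total=41, p=6, q=3
  total=45, p=6, q=4
  total=50, p=6, q=5
  total=56, p=6, q=6

Final answer: 56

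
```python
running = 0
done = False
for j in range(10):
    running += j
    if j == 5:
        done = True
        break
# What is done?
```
Trace:
  running=0
  running=0, done=False
  running=0, done=False, j=0
  running=1, done=False, j=1
  running=3, done=False, j=2
  running=6, done=False, j=3
  running=10, done=False, j=4
  running=15, done=True, j=5

Final answer: True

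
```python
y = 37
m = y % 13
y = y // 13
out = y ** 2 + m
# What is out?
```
Trace:
  y=37
  y=37, m=11
  y=2, m=11
  y=2, m=11, out=15

Final answer: 15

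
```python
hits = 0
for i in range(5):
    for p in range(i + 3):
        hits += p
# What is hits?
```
Trace:
  hits=0
  hits=0, i=0, p=0
  hits=1, i=0, p=1
  hits=3, i=0, p=2
  hits=3, i=1, p=0
  hits=4, i=1, p=1
  hits=6, i=1, p=2
  hits=9, i=1, p=3
  hits=9, i=2, p=0
  hits=10, i=2, p=1
  hits=12, i=2, p=2
  hits=15, i=2, p=3
  hits=19, i=2, p=4
  hits=19, i=3, p=0
  hits=20, i=3, p=1
  hits=22, i=3, p=2
  hits=25, i=3, p=3
  hits=29, i=3, p=4
  hits=34, i=3, p=5
  hits=34, i=4, p=0
  hits=35, i=4, p=1
  hits=37, i=4, p=2
  hits=40, i=4, p=3
  hits=44, i=4, p=4
  hits=49, i=4, p=5
  hits=55, i=4, p=6

Final answer: 55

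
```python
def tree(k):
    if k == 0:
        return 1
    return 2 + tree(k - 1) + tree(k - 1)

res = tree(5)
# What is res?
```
Call trace (a repeated sub-call is expanded the first time; later identical calls just restate its return value):
tree(k=5)
  tree(k=4)
    tree(k=3)
      tree(k=2)
        tree(k=1)
          tree(k=0)
          -> return 1
          tree(k=0)
          -> return 1
        -> return 4
        tree(k=1) -> return 4  (same call as traced above)
      -> return 10
      tree(k=2) -> return 10  (same call as traced above)
    -> return 22
    tree(k=3) -> return 22  (same call as traced above)
  -> return 46
  tree(k=4) -> return 46  (same call as traced above)
-> return 94

Final answer: 94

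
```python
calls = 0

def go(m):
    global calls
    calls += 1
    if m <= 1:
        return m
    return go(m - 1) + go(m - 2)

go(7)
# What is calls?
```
Call trace (a repeated sub-call is expanded the first time; later identical calls just restate its return value):
go(m=7)
  go(m=6)
    go(m=5)
      go(m=4)
        go(m=3)
          go(m=2)
            go(m=1)
            -> return 1
            go(m=0)
            -> return 0
          -> return 1
          go(m=1)
          -> return 1
        -> return 2
        go(m=2) -> return 1  (same call as traced above)
      -> return 3
      go(m=3) -> return 2  (same call as traced above)
    -> return 5
    go(m=4) -> return 3  (same call as traced above)
  -> return 8
  go(m=5) -> return 5  (same call as traced above)
-> return 13

calls is incremented once per call, so count the calls in each subtree. Let C(m) = number of calls made by go(m).
C(0) = C(1) = 1 (base case, no recursion); C(m) = 1 + C(m - 1) + C(m - 2) otherwise.
C(2) = 1 + C(1) + C(0) = 1 + 1 + 1 = 3
C(3) = 1 + C(2) + C(1) = 1 + 3 + 1 = 5
C(4) = 1 + C(3) + C(2) = 1 + 5 + 3 = 9
C(5) = 1 + C(4) + C(3) = 1 + 9 + 5 = 15
C(6) = 1 + C(5) + C(4) = 1 + 15 + 9 = 25
C(7) = 1 + C(6) + C(5) = 1 + 25 + 15 = 41
calls = C(7) = 41

Final answer: 41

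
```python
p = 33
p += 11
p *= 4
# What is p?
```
Trace:
  p=33
  p=44
  p=176

Final answer: 176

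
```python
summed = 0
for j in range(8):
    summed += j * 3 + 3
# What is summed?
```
Trace:
  summed=0
  summed=3, j=0
  summed=9, j=1
  summed=18, j=2
  summed=30, j=3
  summed=45, j=4
  summed=63, j=5
  summed=84, j=6
  summed=108, j=7

Final answer: 108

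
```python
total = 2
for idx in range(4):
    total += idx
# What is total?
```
Trace:
  total=2
  total=2, idx=0
  total=3, idx=1
  total=5, idx=2
  total=8, idx=3

Final answer: 8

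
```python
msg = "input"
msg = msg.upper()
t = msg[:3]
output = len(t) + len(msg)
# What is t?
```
Trace:
  msg='input'
  msg='INPUT'
  msg='INPUT', t='INP'
  msg='INPUT', t='INP', output=8

Final answer: 'INP'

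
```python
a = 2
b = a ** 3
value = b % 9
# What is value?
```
Trace:
  a=2
  a=2, b=8
  a=2, b=8, value=8

Final answer: 8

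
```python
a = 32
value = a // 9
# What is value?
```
Trace:
  a=32
  a=32, value=3

Final answer: 3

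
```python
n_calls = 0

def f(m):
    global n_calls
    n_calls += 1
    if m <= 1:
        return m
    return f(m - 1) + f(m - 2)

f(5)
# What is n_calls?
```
Call trace (a repeated sub-call is expanded the first time; later identical calls just restate its return value):
f(m=5)
  f(m=4)
    f(m=3)
      f(m=2)
        f(m=1)
        -> return 1
        f(m=0)
        -> return 0
      -> return 1
      f(m=1)
      -> return 1
    -> return 2
    f(m=2) -> return 1  (same call as traced above)
  -> return 3
  f(m=3) -> return 2  (same call as traced above)
-> return 5

n_calls is incremented once per call, so count the calls in each subtree. Let C(m) = number of calls made by f(m).
C(0) = C(1) = 1 (base case, no recursion); C(m) = 1 + C(m - 1) + C(m - 2) otherwise.
C(2) = 1 + C(1) + C(0) = 1 + 1 + 1 = 3
C(3) = 1 + C(2) + C(1) = 1 + 3 + 1 = 5
C(4) = 1 + C(3) + C(2) = 1 + 5 + 3 = 9
C(5) = 1 + C(4) + C(3) = 1 + 9 + 5 = 15
n_calls = C(5) = 15

Final answer: 15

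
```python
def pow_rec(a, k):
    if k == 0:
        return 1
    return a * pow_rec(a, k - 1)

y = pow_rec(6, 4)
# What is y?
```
Call trace:
pow_rec(a=6, k=4)
  pow_rec(a=6, k=3)
    pow_rec(a=6, k=2)
      pow_rec(a=6, k=1)
        pow_rec(a=6, k=0)
        -> return 1
      -> return 6
    -> return 36
  -> return 216
-> return 1296

Final answer: 1296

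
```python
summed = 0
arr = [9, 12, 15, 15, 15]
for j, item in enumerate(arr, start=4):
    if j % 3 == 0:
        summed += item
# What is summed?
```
Trace:
  summed=0
  summed=0, j=4, item=9
  summed=0, j=5, item=12
  summed=15, j=6, item=15
  summed=15, j=7, item=15
  summed=15, j=8, item=15

Final answer: 15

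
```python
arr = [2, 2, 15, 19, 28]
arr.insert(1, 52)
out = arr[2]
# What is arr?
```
Trace:
  arr=[2, 2, 15, 19, 28]
  arr=[2, 52, 2, 15, 19, 28]
  arr=[2, 52, 2, 15, 19, 28], out=2

Final answer: [2, 52, 2, 15, 19, 28]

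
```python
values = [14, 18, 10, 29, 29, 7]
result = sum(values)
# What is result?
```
Trace:
  values=[14, 18, 10, 29, 29, 7]
  values=[14, 18, 10, 29, 29, 7], result=107

Final answer: 107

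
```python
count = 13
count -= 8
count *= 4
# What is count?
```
Trace:
  count=13
  count=5
  count=20

Final answer: 20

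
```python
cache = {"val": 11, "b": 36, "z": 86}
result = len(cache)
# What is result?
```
Trace:
  cache={'val': 11, 'b': 36, 'z': 86}
  cache={'val': 11, 'b': 36, 'z': 86}, result=3

Final answer: 3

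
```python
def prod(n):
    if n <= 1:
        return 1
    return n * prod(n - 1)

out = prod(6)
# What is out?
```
Call trace:
prod(n=6)
  prod(n=5)
    prod(n=4)
      prod(n=3)
        prod(n=2)
          prod(n=1)
          -> return 1
        -> return 2
      -> return 6
    -> return 24
  -> return 120
-> return 720

Final answer: 720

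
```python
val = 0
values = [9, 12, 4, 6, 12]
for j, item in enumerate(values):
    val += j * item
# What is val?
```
Trace:
  val=0
  val=0, j=0, item=9
  val=12, j=1, item=12
  val=20, j=2, item=4
  val=38, j=3, item=6
  val=86, j=4, item=12

Final answer: 86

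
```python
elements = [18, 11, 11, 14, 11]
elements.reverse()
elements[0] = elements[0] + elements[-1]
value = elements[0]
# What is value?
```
Trace:
  elements=[18, 11, 11, 14, 11]
  elements=[11, 14, 11, 11, 18]
  elements=[29, 14, 11, 11, 18]
  elements=[29, 14, 11, 11, 18], value=29

Final answer: 29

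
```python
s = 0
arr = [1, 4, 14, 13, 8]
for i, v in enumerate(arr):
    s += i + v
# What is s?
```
Trace:
  s=0
  s=1, i=0, v=1
  s=6, i=1, v=4
  s=22, i=2, v=14
  s=38, i=3, v=13
  s=50, i=4, v=8

Final answer: 50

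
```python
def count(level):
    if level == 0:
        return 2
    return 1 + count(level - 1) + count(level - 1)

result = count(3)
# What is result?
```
Call trace (a repeated sub-call is expanded the first time; later identical calls just restate its return value):
count(level=3)
  count(level=2)
    count(level=1)
      count(level=0)
      -> return 2
      count(level=0)
      -> return 2
    -> return 5
    count(level=1) -> return 5  (same call as traced above)
  -> return 11
  count(level=2) -> return 11  (same call as traced above)
-> return 23

Final answer: 23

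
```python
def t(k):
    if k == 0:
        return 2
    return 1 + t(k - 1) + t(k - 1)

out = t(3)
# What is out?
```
Call trace (a repeated sub-call is expanded the first time; later identical calls just restate its return value):
t(k=3)
  t(k=2)
    t(k=1)
      t(k=0)
      -> return 2
      t(k=0)
      -> return 2
    -> return 5
    t(k=1) -> return 5  (same call as traced above)
  -> return 11
  t(k=2) -> return 11  (same call as traced above)
-> return 23

Final answer: 23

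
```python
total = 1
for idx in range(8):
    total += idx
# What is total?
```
Trace:
  total=1
  total=1, idx=0
  total=2, idx=1
  total=4, idx=2
  total=7, idx=3
  total=11, idx=4
  total=16, idx=5
  total=22, idx=6
  total=29, idx=7

Final answer: 29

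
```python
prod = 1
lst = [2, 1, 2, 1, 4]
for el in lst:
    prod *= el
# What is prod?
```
Trace:
  prod=1
  prod=2, el=2
  prod=2, el=1
  prod=4, el=2
  prod=4, el=1
  prod=16, el=4

Final answer: 16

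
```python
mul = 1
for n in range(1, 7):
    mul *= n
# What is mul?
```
Trace:
  mul=1
  mul=1, n=1
  mul=2, n=2
  mul=6, n=3
  mul=24, n=4
  mul=120, n=5
  mul=720, n=6

Final answer: 720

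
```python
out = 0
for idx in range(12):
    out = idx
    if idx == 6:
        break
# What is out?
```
Trace:
  out=0
  out=0, idx=0
  out=1, idx=1
  out=2, idx=2
  out=3, idx=3
  out=4, idx=4
  out=5, idx=5
  out=6, idx=6

Final answer: 6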